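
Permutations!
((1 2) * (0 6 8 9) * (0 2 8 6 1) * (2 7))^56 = (0 8 7)(1 9 2)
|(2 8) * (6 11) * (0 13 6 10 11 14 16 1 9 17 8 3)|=|(0 13 6 14 16 1 9 17 8 2 3)(10 11)|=22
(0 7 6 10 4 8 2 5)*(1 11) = (0 7 6 10 4 8 2 5)(1 11) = [7, 11, 5, 3, 8, 0, 10, 6, 2, 9, 4, 1]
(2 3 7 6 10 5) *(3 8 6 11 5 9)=[0, 1, 8, 7, 4, 2, 10, 11, 6, 3, 9, 5]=(2 8 6 10 9 3 7 11 5)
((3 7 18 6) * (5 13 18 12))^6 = (3 6 18 13 5 12 7)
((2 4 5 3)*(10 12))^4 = ((2 4 5 3)(10 12))^4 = (12)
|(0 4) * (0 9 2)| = |(0 4 9 2)| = 4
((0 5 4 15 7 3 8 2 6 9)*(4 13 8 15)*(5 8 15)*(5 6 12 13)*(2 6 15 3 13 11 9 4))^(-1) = (0 9 11 12 2 4 6 8)(3 13 7 15)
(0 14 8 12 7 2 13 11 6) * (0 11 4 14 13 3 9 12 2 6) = (0 13 4 14 8 2 3 9 12 7 6 11) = [13, 1, 3, 9, 14, 5, 11, 6, 2, 12, 10, 0, 7, 4, 8]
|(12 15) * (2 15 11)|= 4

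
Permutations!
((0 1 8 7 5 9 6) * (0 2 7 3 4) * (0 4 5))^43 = (0 2 9 3 1 7 6 5 8)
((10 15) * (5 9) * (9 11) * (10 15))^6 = ((15)(5 11 9))^6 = (15)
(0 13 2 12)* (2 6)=(0 13 6 2 12)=[13, 1, 12, 3, 4, 5, 2, 7, 8, 9, 10, 11, 0, 6]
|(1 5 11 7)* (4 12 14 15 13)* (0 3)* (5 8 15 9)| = |(0 3)(1 8 15 13 4 12 14 9 5 11 7)| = 22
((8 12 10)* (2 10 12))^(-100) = ((12)(2 10 8))^(-100) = (12)(2 8 10)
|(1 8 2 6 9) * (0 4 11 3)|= 20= |(0 4 11 3)(1 8 2 6 9)|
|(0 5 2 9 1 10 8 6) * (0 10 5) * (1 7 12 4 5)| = 6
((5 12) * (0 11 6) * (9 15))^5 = (0 6 11)(5 12)(9 15)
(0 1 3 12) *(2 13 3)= (0 1 2 13 3 12)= [1, 2, 13, 12, 4, 5, 6, 7, 8, 9, 10, 11, 0, 3]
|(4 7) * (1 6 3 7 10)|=|(1 6 3 7 4 10)|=6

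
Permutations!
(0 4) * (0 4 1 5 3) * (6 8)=[1, 5, 2, 0, 4, 3, 8, 7, 6]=(0 1 5 3)(6 8)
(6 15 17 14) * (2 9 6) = (2 9 6 15 17 14) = [0, 1, 9, 3, 4, 5, 15, 7, 8, 6, 10, 11, 12, 13, 2, 17, 16, 14]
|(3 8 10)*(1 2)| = |(1 2)(3 8 10)| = 6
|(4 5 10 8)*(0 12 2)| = 12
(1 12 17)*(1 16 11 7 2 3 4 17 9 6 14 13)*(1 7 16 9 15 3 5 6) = (1 12 15 3 4 17 9)(2 5 6 14 13 7)(11 16) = [0, 12, 5, 4, 17, 6, 14, 2, 8, 1, 10, 16, 15, 7, 13, 3, 11, 9]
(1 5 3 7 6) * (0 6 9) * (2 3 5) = (0 6 1 2 3 7 9) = [6, 2, 3, 7, 4, 5, 1, 9, 8, 0]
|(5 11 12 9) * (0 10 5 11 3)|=12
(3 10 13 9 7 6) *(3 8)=(3 10 13 9 7 6 8)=[0, 1, 2, 10, 4, 5, 8, 6, 3, 7, 13, 11, 12, 9]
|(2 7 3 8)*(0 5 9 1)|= 4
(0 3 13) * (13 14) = (0 3 14 13) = [3, 1, 2, 14, 4, 5, 6, 7, 8, 9, 10, 11, 12, 0, 13]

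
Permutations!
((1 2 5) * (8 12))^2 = ((1 2 5)(8 12))^2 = (12)(1 5 2)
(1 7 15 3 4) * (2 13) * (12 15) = (1 7 12 15 3 4)(2 13) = [0, 7, 13, 4, 1, 5, 6, 12, 8, 9, 10, 11, 15, 2, 14, 3]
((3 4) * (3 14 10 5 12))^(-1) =((3 4 14 10 5 12))^(-1) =(3 12 5 10 14 4)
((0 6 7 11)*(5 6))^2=(0 6 11 5 7)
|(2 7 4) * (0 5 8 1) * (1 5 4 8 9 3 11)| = 10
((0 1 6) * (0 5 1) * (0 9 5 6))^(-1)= (0 1 5 9)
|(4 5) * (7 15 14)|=6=|(4 5)(7 15 14)|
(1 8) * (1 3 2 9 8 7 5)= [0, 7, 9, 2, 4, 1, 6, 5, 3, 8]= (1 7 5)(2 9 8 3)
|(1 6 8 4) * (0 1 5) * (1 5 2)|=|(0 5)(1 6 8 4 2)|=10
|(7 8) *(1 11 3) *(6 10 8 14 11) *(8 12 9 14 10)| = 10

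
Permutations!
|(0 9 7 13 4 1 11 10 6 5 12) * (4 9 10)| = 15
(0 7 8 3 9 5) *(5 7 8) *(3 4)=(0 8 4 3 9 7 5)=[8, 1, 2, 9, 3, 0, 6, 5, 4, 7]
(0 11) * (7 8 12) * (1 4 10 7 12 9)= (12)(0 11)(1 4 10 7 8 9)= [11, 4, 2, 3, 10, 5, 6, 8, 9, 1, 7, 0, 12]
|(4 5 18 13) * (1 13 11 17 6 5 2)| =20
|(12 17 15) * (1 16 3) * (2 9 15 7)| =6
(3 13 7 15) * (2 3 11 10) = (2 3 13 7 15 11 10) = [0, 1, 3, 13, 4, 5, 6, 15, 8, 9, 2, 10, 12, 7, 14, 11]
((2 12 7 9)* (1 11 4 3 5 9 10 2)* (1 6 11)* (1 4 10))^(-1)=((1 4 3 5 9 6 11 10 2 12 7))^(-1)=(1 7 12 2 10 11 6 9 5 3 4)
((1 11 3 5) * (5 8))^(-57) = ((1 11 3 8 5))^(-57) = (1 8 11 5 3)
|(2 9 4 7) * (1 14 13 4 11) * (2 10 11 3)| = |(1 14 13 4 7 10 11)(2 9 3)| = 21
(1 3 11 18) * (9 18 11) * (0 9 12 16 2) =(0 9 18 1 3 12 16 2) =[9, 3, 0, 12, 4, 5, 6, 7, 8, 18, 10, 11, 16, 13, 14, 15, 2, 17, 1]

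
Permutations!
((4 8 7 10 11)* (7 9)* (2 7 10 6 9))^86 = (2 4 10 6)(7 8 11 9)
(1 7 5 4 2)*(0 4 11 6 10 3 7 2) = (0 4)(1 2)(3 7 5 11 6 10) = [4, 2, 1, 7, 0, 11, 10, 5, 8, 9, 3, 6]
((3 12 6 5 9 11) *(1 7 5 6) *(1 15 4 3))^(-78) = (1 5 11 7 9)(3 15)(4 12)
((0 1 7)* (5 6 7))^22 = ((0 1 5 6 7))^22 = (0 5 7 1 6)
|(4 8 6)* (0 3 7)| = 3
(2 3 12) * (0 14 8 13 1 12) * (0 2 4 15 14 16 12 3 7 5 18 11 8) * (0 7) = (0 16 12 4 15 14 7 5 18 11 8 13 1 3 2) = [16, 3, 0, 2, 15, 18, 6, 5, 13, 9, 10, 8, 4, 1, 7, 14, 12, 17, 11]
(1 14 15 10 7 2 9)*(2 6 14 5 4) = (1 5 4 2 9)(6 14 15 10 7) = [0, 5, 9, 3, 2, 4, 14, 6, 8, 1, 7, 11, 12, 13, 15, 10]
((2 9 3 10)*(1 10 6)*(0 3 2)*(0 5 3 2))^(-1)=(0 9 2)(1 6 3 5 10)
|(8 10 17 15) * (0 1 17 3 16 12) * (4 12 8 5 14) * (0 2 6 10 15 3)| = |(0 1 17 3 16 8 15 5 14 4 12 2 6 10)| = 14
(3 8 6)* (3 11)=(3 8 6 11)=[0, 1, 2, 8, 4, 5, 11, 7, 6, 9, 10, 3]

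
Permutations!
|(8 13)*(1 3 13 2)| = 5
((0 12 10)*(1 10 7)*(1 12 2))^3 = ((0 2 1 10)(7 12))^3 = (0 10 1 2)(7 12)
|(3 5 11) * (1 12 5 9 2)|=7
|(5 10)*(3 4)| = |(3 4)(5 10)| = 2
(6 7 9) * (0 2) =[2, 1, 0, 3, 4, 5, 7, 9, 8, 6] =(0 2)(6 7 9)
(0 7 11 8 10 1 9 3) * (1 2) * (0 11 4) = [7, 9, 1, 11, 0, 5, 6, 4, 10, 3, 2, 8] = (0 7 4)(1 9 3 11 8 10 2)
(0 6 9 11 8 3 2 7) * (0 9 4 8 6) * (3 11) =(2 7 9 3)(4 8 11 6) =[0, 1, 7, 2, 8, 5, 4, 9, 11, 3, 10, 6]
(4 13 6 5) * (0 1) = [1, 0, 2, 3, 13, 4, 5, 7, 8, 9, 10, 11, 12, 6] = (0 1)(4 13 6 5)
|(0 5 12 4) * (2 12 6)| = |(0 5 6 2 12 4)| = 6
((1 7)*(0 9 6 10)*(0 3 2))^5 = (0 2 3 10 6 9)(1 7)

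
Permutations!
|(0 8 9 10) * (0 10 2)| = 4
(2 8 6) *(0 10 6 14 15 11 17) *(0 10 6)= (0 6 2 8 14 15 11 17 10)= [6, 1, 8, 3, 4, 5, 2, 7, 14, 9, 0, 17, 12, 13, 15, 11, 16, 10]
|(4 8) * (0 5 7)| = 6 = |(0 5 7)(4 8)|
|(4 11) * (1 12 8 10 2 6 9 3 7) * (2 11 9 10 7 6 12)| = 30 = |(1 2 12 8 7)(3 6 10 11 4 9)|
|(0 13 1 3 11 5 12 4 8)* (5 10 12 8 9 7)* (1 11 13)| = 12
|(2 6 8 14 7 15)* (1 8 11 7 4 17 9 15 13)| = |(1 8 14 4 17 9 15 2 6 11 7 13)| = 12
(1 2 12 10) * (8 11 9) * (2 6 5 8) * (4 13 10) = (1 6 5 8 11 9 2 12 4 13 10) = [0, 6, 12, 3, 13, 8, 5, 7, 11, 2, 1, 9, 4, 10]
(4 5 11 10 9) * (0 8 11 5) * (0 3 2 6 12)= (0 8 11 10 9 4 3 2 6 12)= [8, 1, 6, 2, 3, 5, 12, 7, 11, 4, 9, 10, 0]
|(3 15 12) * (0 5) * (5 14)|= 3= |(0 14 5)(3 15 12)|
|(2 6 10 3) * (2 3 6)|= 2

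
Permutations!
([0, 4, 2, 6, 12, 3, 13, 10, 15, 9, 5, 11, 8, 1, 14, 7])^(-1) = (1 13 6 3 5 10 7 15 8 12 4)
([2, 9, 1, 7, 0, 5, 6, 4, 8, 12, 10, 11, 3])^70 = [7, 0, 4, 9, 3, 5, 6, 12, 8, 2, 10, 11, 1]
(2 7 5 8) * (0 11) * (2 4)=[11, 1, 7, 3, 2, 8, 6, 5, 4, 9, 10, 0]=(0 11)(2 7 5 8 4)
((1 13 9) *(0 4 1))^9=(0 9 13 1 4)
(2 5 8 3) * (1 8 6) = (1 8 3 2 5 6) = [0, 8, 5, 2, 4, 6, 1, 7, 3]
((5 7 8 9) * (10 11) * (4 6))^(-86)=(11)(5 8)(7 9)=((4 6)(5 7 8 9)(10 11))^(-86)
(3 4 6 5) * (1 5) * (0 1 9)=(0 1 5 3 4 6 9)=[1, 5, 2, 4, 6, 3, 9, 7, 8, 0]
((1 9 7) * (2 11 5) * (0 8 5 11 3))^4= (11)(0 3 2 5 8)(1 9 7)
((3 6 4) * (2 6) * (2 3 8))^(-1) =((2 6 4 8))^(-1) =(2 8 4 6)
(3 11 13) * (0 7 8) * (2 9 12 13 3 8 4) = (0 7 4 2 9 12 13 8)(3 11) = [7, 1, 9, 11, 2, 5, 6, 4, 0, 12, 10, 3, 13, 8]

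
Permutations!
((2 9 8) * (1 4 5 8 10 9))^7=((1 4 5 8 2)(9 10))^7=(1 5 2 4 8)(9 10)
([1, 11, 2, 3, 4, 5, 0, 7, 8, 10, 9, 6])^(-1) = [6, 0, 2, 3, 4, 5, 11, 7, 8, 10, 9, 1]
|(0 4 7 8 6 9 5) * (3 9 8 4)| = |(0 3 9 5)(4 7)(6 8)| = 4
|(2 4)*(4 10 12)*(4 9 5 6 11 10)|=|(2 4)(5 6 11 10 12 9)|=6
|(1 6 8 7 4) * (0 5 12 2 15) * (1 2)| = |(0 5 12 1 6 8 7 4 2 15)| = 10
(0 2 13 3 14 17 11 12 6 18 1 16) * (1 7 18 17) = (0 2 13 3 14 1 16)(6 17 11 12)(7 18) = [2, 16, 13, 14, 4, 5, 17, 18, 8, 9, 10, 12, 6, 3, 1, 15, 0, 11, 7]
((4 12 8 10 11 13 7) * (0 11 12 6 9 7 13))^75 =((13)(0 11)(4 6 9 7)(8 10 12))^75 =(13)(0 11)(4 7 9 6)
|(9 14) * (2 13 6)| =6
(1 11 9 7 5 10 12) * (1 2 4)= (1 11 9 7 5 10 12 2 4)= [0, 11, 4, 3, 1, 10, 6, 5, 8, 7, 12, 9, 2]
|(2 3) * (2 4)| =3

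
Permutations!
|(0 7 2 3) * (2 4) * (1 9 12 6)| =20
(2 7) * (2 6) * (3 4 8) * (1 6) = (1 6 2 7)(3 4 8) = [0, 6, 7, 4, 8, 5, 2, 1, 3]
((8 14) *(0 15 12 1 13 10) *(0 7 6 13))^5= (0 15 12 1)(6 13 10 7)(8 14)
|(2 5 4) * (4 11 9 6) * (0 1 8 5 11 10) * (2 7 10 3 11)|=|(0 1 8 5 3 11 9 6 4 7 10)|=11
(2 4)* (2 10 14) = (2 4 10 14) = [0, 1, 4, 3, 10, 5, 6, 7, 8, 9, 14, 11, 12, 13, 2]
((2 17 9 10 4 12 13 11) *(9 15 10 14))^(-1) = ((2 17 15 10 4 12 13 11)(9 14))^(-1) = (2 11 13 12 4 10 15 17)(9 14)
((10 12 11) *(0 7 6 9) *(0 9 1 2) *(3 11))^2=((0 7 6 1 2)(3 11 10 12))^2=(0 6 2 7 1)(3 10)(11 12)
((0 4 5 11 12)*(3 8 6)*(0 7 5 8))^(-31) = ((0 4 8 6 3)(5 11 12 7))^(-31) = (0 3 6 8 4)(5 11 12 7)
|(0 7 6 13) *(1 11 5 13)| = 7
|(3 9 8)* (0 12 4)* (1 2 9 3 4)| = |(0 12 1 2 9 8 4)| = 7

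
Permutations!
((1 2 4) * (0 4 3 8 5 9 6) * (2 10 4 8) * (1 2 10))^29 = (0 6 9 5 8)(2 3 10 4)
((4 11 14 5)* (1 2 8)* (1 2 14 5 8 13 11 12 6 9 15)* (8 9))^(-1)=(1 15 9 14)(2 8 6 12 4 5 11 13)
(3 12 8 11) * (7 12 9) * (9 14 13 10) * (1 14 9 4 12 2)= (1 14 13 10 4 12 8 11 3 9 7 2)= [0, 14, 1, 9, 12, 5, 6, 2, 11, 7, 4, 3, 8, 10, 13]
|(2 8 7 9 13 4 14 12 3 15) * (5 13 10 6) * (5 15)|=42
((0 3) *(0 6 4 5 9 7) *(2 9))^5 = (0 2 6 7 5 3 9 4)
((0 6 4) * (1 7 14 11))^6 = (1 14)(7 11)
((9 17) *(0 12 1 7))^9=(0 12 1 7)(9 17)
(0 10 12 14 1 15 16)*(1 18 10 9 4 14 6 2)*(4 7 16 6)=(0 9 7 16)(1 15 6 2)(4 14 18 10 12)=[9, 15, 1, 3, 14, 5, 2, 16, 8, 7, 12, 11, 4, 13, 18, 6, 0, 17, 10]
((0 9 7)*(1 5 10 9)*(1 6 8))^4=(0 5)(1 7)(6 10)(8 9)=((0 6 8 1 5 10 9 7))^4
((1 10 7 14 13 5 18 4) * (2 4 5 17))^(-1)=((1 10 7 14 13 17 2 4)(5 18))^(-1)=(1 4 2 17 13 14 7 10)(5 18)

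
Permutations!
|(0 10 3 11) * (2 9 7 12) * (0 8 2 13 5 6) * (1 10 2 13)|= 13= |(0 2 9 7 12 1 10 3 11 8 13 5 6)|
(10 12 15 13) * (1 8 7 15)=(1 8 7 15 13 10 12)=[0, 8, 2, 3, 4, 5, 6, 15, 7, 9, 12, 11, 1, 10, 14, 13]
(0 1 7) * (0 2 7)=(0 1)(2 7)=[1, 0, 7, 3, 4, 5, 6, 2]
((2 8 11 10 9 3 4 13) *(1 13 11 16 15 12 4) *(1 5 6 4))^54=(1 15 8 13 12 16 2)(3 10 4 5 9 11 6)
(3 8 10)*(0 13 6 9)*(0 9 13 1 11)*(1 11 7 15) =(0 11)(1 7 15)(3 8 10)(6 13) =[11, 7, 2, 8, 4, 5, 13, 15, 10, 9, 3, 0, 12, 6, 14, 1]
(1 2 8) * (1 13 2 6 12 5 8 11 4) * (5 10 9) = (1 6 12 10 9 5 8 13 2 11 4) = [0, 6, 11, 3, 1, 8, 12, 7, 13, 5, 9, 4, 10, 2]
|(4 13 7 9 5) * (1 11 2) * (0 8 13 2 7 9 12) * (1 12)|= 24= |(0 8 13 9 5 4 2 12)(1 11 7)|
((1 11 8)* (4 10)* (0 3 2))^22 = ((0 3 2)(1 11 8)(4 10))^22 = (0 3 2)(1 11 8)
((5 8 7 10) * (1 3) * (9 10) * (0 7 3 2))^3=(0 10 3)(1 7 5)(2 9 8)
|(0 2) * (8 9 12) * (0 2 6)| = 6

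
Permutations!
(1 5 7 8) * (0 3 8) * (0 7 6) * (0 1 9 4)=(0 3 8 9 4)(1 5 6)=[3, 5, 2, 8, 0, 6, 1, 7, 9, 4]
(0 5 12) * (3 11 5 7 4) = (0 7 4 3 11 5 12) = [7, 1, 2, 11, 3, 12, 6, 4, 8, 9, 10, 5, 0]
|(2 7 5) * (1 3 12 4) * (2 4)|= 7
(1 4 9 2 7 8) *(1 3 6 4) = (2 7 8 3 6 4 9) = [0, 1, 7, 6, 9, 5, 4, 8, 3, 2]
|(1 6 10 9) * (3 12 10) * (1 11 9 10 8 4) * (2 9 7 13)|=30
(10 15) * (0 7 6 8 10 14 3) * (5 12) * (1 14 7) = [1, 14, 2, 0, 4, 12, 8, 6, 10, 9, 15, 11, 5, 13, 3, 7] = (0 1 14 3)(5 12)(6 8 10 15 7)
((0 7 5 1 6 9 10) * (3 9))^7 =((0 7 5 1 6 3 9 10))^7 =(0 10 9 3 6 1 5 7)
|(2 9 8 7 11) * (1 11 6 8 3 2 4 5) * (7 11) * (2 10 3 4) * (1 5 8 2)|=8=|(1 7 6 2 9 4 8 11)(3 10)|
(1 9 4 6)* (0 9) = [9, 0, 2, 3, 6, 5, 1, 7, 8, 4] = (0 9 4 6 1)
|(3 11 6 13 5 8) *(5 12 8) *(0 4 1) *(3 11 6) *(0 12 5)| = |(0 4 1 12 8 11 3 6 13 5)| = 10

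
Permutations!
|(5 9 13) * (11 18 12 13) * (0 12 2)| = 8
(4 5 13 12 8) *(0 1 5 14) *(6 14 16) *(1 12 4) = (0 12 8 1 5 13 4 16 6 14) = [12, 5, 2, 3, 16, 13, 14, 7, 1, 9, 10, 11, 8, 4, 0, 15, 6]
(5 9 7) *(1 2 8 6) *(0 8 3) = (0 8 6 1 2 3)(5 9 7) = [8, 2, 3, 0, 4, 9, 1, 5, 6, 7]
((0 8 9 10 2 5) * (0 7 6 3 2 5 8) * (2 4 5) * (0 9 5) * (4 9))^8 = ((0 4)(2 8 5 7 6 3 9 10))^8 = (10)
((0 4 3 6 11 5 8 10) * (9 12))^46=(12)(0 8 11 3)(4 10 5 6)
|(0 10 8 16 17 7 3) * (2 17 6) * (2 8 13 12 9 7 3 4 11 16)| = |(0 10 13 12 9 7 4 11 16 6 8 2 17 3)| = 14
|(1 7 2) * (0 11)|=6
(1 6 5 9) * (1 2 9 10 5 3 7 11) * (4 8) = [0, 6, 9, 7, 8, 10, 3, 11, 4, 2, 5, 1] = (1 6 3 7 11)(2 9)(4 8)(5 10)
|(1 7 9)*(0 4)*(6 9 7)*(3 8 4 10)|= |(0 10 3 8 4)(1 6 9)|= 15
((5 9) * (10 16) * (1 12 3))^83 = (1 3 12)(5 9)(10 16)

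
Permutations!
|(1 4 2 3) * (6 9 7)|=12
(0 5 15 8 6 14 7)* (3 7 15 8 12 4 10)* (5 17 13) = (0 17 13 5 8 6 14 15 12 4 10 3 7) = [17, 1, 2, 7, 10, 8, 14, 0, 6, 9, 3, 11, 4, 5, 15, 12, 16, 13]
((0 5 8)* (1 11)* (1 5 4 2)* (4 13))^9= (0 13 4 2 1 11 5 8)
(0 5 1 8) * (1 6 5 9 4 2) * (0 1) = (0 9 4 2)(1 8)(5 6) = [9, 8, 0, 3, 2, 6, 5, 7, 1, 4]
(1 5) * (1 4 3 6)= (1 5 4 3 6)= [0, 5, 2, 6, 3, 4, 1]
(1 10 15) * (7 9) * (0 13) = (0 13)(1 10 15)(7 9) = [13, 10, 2, 3, 4, 5, 6, 9, 8, 7, 15, 11, 12, 0, 14, 1]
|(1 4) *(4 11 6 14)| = |(1 11 6 14 4)| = 5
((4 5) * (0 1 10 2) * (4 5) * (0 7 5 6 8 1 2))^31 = (0 10 1 8 6 5 7 2)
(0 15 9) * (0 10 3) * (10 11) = [15, 1, 2, 0, 4, 5, 6, 7, 8, 11, 3, 10, 12, 13, 14, 9] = (0 15 9 11 10 3)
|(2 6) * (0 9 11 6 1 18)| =|(0 9 11 6 2 1 18)| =7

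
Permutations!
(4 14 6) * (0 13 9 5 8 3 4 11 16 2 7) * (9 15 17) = (0 13 15 17 9 5 8 3 4 14 6 11 16 2 7) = [13, 1, 7, 4, 14, 8, 11, 0, 3, 5, 10, 16, 12, 15, 6, 17, 2, 9]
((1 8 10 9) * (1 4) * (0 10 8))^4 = ((0 10 9 4 1))^4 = (0 1 4 9 10)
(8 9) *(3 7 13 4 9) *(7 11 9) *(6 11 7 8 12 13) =(3 7 6 11 9 12 13 4 8) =[0, 1, 2, 7, 8, 5, 11, 6, 3, 12, 10, 9, 13, 4]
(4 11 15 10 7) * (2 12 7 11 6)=(2 12 7 4 6)(10 11 15)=[0, 1, 12, 3, 6, 5, 2, 4, 8, 9, 11, 15, 7, 13, 14, 10]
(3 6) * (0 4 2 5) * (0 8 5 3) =[4, 1, 3, 6, 2, 8, 0, 7, 5] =(0 4 2 3 6)(5 8)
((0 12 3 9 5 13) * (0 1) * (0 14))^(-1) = (0 14 1 13 5 9 3 12)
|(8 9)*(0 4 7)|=6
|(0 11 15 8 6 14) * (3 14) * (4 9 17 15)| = |(0 11 4 9 17 15 8 6 3 14)| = 10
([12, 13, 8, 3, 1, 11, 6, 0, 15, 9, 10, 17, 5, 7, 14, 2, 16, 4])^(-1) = [7, 4, 15, 3, 17, 12, 6, 13, 2, 9, 10, 5, 0, 1, 14, 8, 16, 11]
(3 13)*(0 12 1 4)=(0 12 1 4)(3 13)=[12, 4, 2, 13, 0, 5, 6, 7, 8, 9, 10, 11, 1, 3]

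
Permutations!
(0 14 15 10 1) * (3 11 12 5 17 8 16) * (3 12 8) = [14, 0, 2, 11, 4, 17, 6, 7, 16, 9, 1, 8, 5, 13, 15, 10, 12, 3] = (0 14 15 10 1)(3 11 8 16 12 5 17)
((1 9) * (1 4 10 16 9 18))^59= (1 18)(4 9 16 10)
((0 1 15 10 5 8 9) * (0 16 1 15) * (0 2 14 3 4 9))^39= (0 8 5 10 15)(1 4 2 9 14 16 3)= ((0 15 10 5 8)(1 2 14 3 4 9 16))^39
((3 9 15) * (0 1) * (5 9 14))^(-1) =(0 1)(3 15 9 5 14)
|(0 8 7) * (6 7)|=4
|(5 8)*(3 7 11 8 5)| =4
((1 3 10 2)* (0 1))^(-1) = (0 2 10 3 1)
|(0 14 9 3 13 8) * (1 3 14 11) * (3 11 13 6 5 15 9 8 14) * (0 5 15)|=|(0 13 14 8 5)(1 11)(3 6 15 9)|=20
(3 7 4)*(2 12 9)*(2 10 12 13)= (2 13)(3 7 4)(9 10 12)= [0, 1, 13, 7, 3, 5, 6, 4, 8, 10, 12, 11, 9, 2]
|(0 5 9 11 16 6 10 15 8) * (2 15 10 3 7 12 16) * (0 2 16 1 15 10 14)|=15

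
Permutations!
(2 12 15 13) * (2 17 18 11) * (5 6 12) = (2 5 6 12 15 13 17 18 11) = [0, 1, 5, 3, 4, 6, 12, 7, 8, 9, 10, 2, 15, 17, 14, 13, 16, 18, 11]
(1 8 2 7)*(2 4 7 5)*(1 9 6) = [0, 8, 5, 3, 7, 2, 1, 9, 4, 6] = (1 8 4 7 9 6)(2 5)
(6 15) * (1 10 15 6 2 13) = (1 10 15 2 13) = [0, 10, 13, 3, 4, 5, 6, 7, 8, 9, 15, 11, 12, 1, 14, 2]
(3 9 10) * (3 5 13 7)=(3 9 10 5 13 7)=[0, 1, 2, 9, 4, 13, 6, 3, 8, 10, 5, 11, 12, 7]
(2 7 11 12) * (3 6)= (2 7 11 12)(3 6)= [0, 1, 7, 6, 4, 5, 3, 11, 8, 9, 10, 12, 2]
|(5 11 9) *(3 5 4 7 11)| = 4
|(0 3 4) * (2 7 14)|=|(0 3 4)(2 7 14)|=3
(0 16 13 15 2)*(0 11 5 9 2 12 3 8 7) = (0 16 13 15 12 3 8 7)(2 11 5 9) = [16, 1, 11, 8, 4, 9, 6, 0, 7, 2, 10, 5, 3, 15, 14, 12, 13]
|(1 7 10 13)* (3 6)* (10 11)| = |(1 7 11 10 13)(3 6)| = 10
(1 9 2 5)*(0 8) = (0 8)(1 9 2 5) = [8, 9, 5, 3, 4, 1, 6, 7, 0, 2]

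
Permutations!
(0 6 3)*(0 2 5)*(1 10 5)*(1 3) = [6, 10, 3, 2, 4, 0, 1, 7, 8, 9, 5] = (0 6 1 10 5)(2 3)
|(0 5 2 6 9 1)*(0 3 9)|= 12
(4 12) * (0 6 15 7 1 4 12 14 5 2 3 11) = (0 6 15 7 1 4 14 5 2 3 11) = [6, 4, 3, 11, 14, 2, 15, 1, 8, 9, 10, 0, 12, 13, 5, 7]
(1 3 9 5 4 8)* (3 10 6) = [0, 10, 2, 9, 8, 4, 3, 7, 1, 5, 6] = (1 10 6 3 9 5 4 8)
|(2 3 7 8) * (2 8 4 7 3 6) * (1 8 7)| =|(1 8 7 4)(2 6)| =4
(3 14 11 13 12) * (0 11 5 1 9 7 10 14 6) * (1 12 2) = [11, 9, 1, 6, 4, 12, 0, 10, 8, 7, 14, 13, 3, 2, 5] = (0 11 13 2 1 9 7 10 14 5 12 3 6)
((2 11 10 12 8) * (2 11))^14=((8 11 10 12))^14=(8 10)(11 12)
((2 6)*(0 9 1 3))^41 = ((0 9 1 3)(2 6))^41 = (0 9 1 3)(2 6)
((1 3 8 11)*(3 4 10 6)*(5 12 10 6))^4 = (1 8 6)(3 4 11)(5 12 10)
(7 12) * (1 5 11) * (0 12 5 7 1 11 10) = [12, 7, 2, 3, 4, 10, 6, 5, 8, 9, 0, 11, 1] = (0 12 1 7 5 10)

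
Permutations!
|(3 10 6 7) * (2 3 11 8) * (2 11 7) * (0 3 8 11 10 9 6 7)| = |(11)(0 3 9 6 2 8 10 7)| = 8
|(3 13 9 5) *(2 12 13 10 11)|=8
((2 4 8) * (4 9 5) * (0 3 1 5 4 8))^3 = ((0 3 1 5 8 2 9 4))^3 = (0 5 9 3 8 4 1 2)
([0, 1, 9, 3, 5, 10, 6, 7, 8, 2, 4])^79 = (2 9)(4 5 10)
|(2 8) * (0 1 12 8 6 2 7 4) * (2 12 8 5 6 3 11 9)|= 60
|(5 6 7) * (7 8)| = |(5 6 8 7)| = 4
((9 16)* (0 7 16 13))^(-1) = ((0 7 16 9 13))^(-1) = (0 13 9 16 7)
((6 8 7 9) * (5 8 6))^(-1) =((5 8 7 9))^(-1) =(5 9 7 8)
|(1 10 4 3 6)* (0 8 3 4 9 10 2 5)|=|(0 8 3 6 1 2 5)(9 10)|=14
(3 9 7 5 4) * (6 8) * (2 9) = (2 9 7 5 4 3)(6 8) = [0, 1, 9, 2, 3, 4, 8, 5, 6, 7]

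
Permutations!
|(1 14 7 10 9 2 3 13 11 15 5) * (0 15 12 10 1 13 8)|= 33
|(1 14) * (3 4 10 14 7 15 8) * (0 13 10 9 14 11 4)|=12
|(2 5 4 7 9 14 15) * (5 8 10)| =9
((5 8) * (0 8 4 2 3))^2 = (0 5 2)(3 8 4) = ((0 8 5 4 2 3))^2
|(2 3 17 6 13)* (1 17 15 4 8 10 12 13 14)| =|(1 17 6 14)(2 3 15 4 8 10 12 13)| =8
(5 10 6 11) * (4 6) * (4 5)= (4 6 11)(5 10)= [0, 1, 2, 3, 6, 10, 11, 7, 8, 9, 5, 4]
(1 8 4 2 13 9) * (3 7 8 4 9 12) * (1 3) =(1 4 2 13 12)(3 7 8 9) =[0, 4, 13, 7, 2, 5, 6, 8, 9, 3, 10, 11, 1, 12]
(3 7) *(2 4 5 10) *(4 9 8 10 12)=(2 9 8 10)(3 7)(4 5 12)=[0, 1, 9, 7, 5, 12, 6, 3, 10, 8, 2, 11, 4]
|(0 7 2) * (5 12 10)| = 3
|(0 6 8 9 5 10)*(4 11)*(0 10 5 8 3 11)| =10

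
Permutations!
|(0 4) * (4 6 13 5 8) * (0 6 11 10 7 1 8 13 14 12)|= |(0 11 10 7 1 8 4 6 14 12)(5 13)|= 10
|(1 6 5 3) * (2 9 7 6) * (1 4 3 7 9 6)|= 10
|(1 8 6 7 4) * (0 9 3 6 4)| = |(0 9 3 6 7)(1 8 4)| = 15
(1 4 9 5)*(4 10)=[0, 10, 2, 3, 9, 1, 6, 7, 8, 5, 4]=(1 10 4 9 5)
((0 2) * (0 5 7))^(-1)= (0 7 5 2)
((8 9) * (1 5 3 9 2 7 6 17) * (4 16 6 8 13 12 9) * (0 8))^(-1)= ((0 8 2 7)(1 5 3 4 16 6 17)(9 13 12))^(-1)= (0 7 2 8)(1 17 6 16 4 3 5)(9 12 13)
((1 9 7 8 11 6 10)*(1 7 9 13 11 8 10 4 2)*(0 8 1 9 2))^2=(0 1 11 4 8 13 6)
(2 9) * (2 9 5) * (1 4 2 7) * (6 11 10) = (1 4 2 5 7)(6 11 10) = [0, 4, 5, 3, 2, 7, 11, 1, 8, 9, 6, 10]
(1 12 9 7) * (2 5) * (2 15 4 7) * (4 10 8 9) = (1 12 4 7)(2 5 15 10 8 9) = [0, 12, 5, 3, 7, 15, 6, 1, 9, 2, 8, 11, 4, 13, 14, 10]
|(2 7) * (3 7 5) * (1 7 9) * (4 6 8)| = |(1 7 2 5 3 9)(4 6 8)| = 6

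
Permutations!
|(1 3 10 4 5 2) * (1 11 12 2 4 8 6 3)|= 12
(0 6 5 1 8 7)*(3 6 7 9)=[7, 8, 2, 6, 4, 1, 5, 0, 9, 3]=(0 7)(1 8 9 3 6 5)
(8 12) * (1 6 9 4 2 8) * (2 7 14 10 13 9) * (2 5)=[0, 6, 8, 3, 7, 2, 5, 14, 12, 4, 13, 11, 1, 9, 10]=(1 6 5 2 8 12)(4 7 14 10 13 9)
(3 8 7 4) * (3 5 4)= (3 8 7)(4 5)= [0, 1, 2, 8, 5, 4, 6, 3, 7]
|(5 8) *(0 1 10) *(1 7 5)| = 6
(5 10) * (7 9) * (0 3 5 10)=(10)(0 3 5)(7 9)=[3, 1, 2, 5, 4, 0, 6, 9, 8, 7, 10]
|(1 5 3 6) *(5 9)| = |(1 9 5 3 6)| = 5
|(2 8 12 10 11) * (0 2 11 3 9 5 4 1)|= 10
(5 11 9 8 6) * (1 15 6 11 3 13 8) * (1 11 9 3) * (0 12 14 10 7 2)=(0 12 14 10 7 2)(1 15 6 5)(3 13 8 9 11)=[12, 15, 0, 13, 4, 1, 5, 2, 9, 11, 7, 3, 14, 8, 10, 6]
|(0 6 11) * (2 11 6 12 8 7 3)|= 7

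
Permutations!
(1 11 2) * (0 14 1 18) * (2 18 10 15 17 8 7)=[14, 11, 10, 3, 4, 5, 6, 2, 7, 9, 15, 18, 12, 13, 1, 17, 16, 8, 0]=(0 14 1 11 18)(2 10 15 17 8 7)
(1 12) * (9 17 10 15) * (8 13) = (1 12)(8 13)(9 17 10 15) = [0, 12, 2, 3, 4, 5, 6, 7, 13, 17, 15, 11, 1, 8, 14, 9, 16, 10]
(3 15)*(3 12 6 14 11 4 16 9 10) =(3 15 12 6 14 11 4 16 9 10) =[0, 1, 2, 15, 16, 5, 14, 7, 8, 10, 3, 4, 6, 13, 11, 12, 9]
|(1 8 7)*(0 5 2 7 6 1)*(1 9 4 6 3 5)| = 21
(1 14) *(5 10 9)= (1 14)(5 10 9)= [0, 14, 2, 3, 4, 10, 6, 7, 8, 5, 9, 11, 12, 13, 1]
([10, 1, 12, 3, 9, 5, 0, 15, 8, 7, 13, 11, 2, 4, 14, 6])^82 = [13, 1, 2, 3, 7, 5, 10, 6, 8, 15, 4, 11, 12, 9, 14, 0]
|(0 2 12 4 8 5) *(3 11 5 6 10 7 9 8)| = 35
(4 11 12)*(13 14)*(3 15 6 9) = (3 15 6 9)(4 11 12)(13 14) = [0, 1, 2, 15, 11, 5, 9, 7, 8, 3, 10, 12, 4, 14, 13, 6]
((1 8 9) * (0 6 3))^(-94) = ((0 6 3)(1 8 9))^(-94) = (0 3 6)(1 9 8)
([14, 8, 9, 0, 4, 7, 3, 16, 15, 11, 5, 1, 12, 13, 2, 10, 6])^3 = (0 9 8 5 6 14 11 15 7 3 2 1 10 16)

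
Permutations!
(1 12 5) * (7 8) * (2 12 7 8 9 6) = (1 7 9 6 2 12 5) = [0, 7, 12, 3, 4, 1, 2, 9, 8, 6, 10, 11, 5]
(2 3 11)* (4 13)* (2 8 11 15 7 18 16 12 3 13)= [0, 1, 13, 15, 2, 5, 6, 18, 11, 9, 10, 8, 3, 4, 14, 7, 12, 17, 16]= (2 13 4)(3 15 7 18 16 12)(8 11)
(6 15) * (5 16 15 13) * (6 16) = (5 6 13)(15 16) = [0, 1, 2, 3, 4, 6, 13, 7, 8, 9, 10, 11, 12, 5, 14, 16, 15]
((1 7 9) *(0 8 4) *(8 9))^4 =(0 8 1)(4 7 9)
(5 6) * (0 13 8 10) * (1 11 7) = (0 13 8 10)(1 11 7)(5 6) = [13, 11, 2, 3, 4, 6, 5, 1, 10, 9, 0, 7, 12, 8]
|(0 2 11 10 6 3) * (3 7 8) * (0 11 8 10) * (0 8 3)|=|(0 2 3 11 8)(6 7 10)|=15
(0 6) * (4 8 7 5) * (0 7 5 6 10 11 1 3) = [10, 3, 2, 0, 8, 4, 7, 6, 5, 9, 11, 1] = (0 10 11 1 3)(4 8 5)(6 7)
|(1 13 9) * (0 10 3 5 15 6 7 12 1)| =11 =|(0 10 3 5 15 6 7 12 1 13 9)|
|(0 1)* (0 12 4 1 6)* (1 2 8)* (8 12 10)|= 6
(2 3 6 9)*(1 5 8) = (1 5 8)(2 3 6 9) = [0, 5, 3, 6, 4, 8, 9, 7, 1, 2]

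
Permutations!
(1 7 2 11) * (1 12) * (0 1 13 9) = (0 1 7 2 11 12 13 9) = [1, 7, 11, 3, 4, 5, 6, 2, 8, 0, 10, 12, 13, 9]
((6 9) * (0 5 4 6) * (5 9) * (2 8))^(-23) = ((0 9)(2 8)(4 6 5))^(-23) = (0 9)(2 8)(4 6 5)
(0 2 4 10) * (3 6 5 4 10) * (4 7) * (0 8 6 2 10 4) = (0 10 8 6 5 7)(2 4 3) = [10, 1, 4, 2, 3, 7, 5, 0, 6, 9, 8]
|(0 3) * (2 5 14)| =6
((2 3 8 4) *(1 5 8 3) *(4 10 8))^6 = (10)(1 4)(2 5)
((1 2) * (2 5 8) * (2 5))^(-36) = ((1 2)(5 8))^(-36) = (8)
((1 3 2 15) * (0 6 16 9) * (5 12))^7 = (0 9 16 6)(1 15 2 3)(5 12) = ((0 6 16 9)(1 3 2 15)(5 12))^7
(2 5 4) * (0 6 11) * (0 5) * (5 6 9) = (0 9 5 4 2)(6 11) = [9, 1, 0, 3, 2, 4, 11, 7, 8, 5, 10, 6]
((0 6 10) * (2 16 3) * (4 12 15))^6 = (16)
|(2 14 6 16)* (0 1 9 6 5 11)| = |(0 1 9 6 16 2 14 5 11)| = 9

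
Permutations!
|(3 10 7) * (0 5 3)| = |(0 5 3 10 7)| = 5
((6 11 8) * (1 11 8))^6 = (11)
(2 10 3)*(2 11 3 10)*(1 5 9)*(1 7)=(1 5 9 7)(3 11)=[0, 5, 2, 11, 4, 9, 6, 1, 8, 7, 10, 3]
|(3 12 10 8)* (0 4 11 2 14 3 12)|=|(0 4 11 2 14 3)(8 12 10)|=6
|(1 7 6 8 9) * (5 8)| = 6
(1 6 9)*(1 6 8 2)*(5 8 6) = (1 6 9 5 8 2) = [0, 6, 1, 3, 4, 8, 9, 7, 2, 5]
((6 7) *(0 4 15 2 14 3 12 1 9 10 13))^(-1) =(0 13 10 9 1 12 3 14 2 15 4)(6 7)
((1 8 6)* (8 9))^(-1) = ((1 9 8 6))^(-1) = (1 6 8 9)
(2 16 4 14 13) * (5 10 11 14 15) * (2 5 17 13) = (2 16 4 15 17 13 5 10 11 14) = [0, 1, 16, 3, 15, 10, 6, 7, 8, 9, 11, 14, 12, 5, 2, 17, 4, 13]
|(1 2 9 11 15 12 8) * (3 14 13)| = 21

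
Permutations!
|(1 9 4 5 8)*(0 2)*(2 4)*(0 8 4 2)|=|(0 2 8 1 9)(4 5)|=10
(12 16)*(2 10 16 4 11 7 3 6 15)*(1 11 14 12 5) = (1 11 7 3 6 15 2 10 16 5)(4 14 12) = [0, 11, 10, 6, 14, 1, 15, 3, 8, 9, 16, 7, 4, 13, 12, 2, 5]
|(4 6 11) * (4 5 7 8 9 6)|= 6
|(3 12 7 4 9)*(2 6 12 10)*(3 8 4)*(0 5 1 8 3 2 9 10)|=|(0 5 1 8 4 10 9 3)(2 6 12 7)|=8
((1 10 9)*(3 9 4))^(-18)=(1 4 9 10 3)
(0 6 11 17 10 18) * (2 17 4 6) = (0 2 17 10 18)(4 6 11) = [2, 1, 17, 3, 6, 5, 11, 7, 8, 9, 18, 4, 12, 13, 14, 15, 16, 10, 0]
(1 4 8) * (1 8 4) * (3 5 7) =(8)(3 5 7) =[0, 1, 2, 5, 4, 7, 6, 3, 8]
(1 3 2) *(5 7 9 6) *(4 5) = (1 3 2)(4 5 7 9 6) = [0, 3, 1, 2, 5, 7, 4, 9, 8, 6]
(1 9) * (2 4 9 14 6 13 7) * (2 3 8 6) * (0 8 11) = (0 8 6 13 7 3 11)(1 14 2 4 9) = [8, 14, 4, 11, 9, 5, 13, 3, 6, 1, 10, 0, 12, 7, 2]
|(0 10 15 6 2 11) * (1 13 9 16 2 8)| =11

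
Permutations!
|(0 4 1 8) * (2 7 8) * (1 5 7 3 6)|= |(0 4 5 7 8)(1 2 3 6)|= 20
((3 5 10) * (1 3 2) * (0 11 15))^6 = (15)(1 3 5 10 2)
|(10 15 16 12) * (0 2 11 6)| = |(0 2 11 6)(10 15 16 12)| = 4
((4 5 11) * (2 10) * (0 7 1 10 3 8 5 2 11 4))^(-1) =((0 7 1 10 11)(2 3 8 5 4))^(-1) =(0 11 10 1 7)(2 4 5 8 3)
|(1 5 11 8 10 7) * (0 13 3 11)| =9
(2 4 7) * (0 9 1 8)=[9, 8, 4, 3, 7, 5, 6, 2, 0, 1]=(0 9 1 8)(2 4 7)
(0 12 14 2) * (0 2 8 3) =(0 12 14 8 3) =[12, 1, 2, 0, 4, 5, 6, 7, 3, 9, 10, 11, 14, 13, 8]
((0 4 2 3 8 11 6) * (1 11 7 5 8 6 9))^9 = (11)(0 6 3 2 4)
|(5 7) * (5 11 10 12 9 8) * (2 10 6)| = 9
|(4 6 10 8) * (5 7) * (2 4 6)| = |(2 4)(5 7)(6 10 8)| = 6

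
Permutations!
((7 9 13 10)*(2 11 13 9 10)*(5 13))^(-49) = ((2 11 5 13)(7 10))^(-49) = (2 13 5 11)(7 10)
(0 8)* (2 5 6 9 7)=(0 8)(2 5 6 9 7)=[8, 1, 5, 3, 4, 6, 9, 2, 0, 7]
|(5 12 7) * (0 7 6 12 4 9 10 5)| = |(0 7)(4 9 10 5)(6 12)| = 4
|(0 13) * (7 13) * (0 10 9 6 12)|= |(0 7 13 10 9 6 12)|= 7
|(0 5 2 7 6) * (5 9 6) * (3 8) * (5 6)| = 6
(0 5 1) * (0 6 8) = (0 5 1 6 8) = [5, 6, 2, 3, 4, 1, 8, 7, 0]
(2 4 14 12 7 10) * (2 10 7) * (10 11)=(2 4 14 12)(10 11)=[0, 1, 4, 3, 14, 5, 6, 7, 8, 9, 11, 10, 2, 13, 12]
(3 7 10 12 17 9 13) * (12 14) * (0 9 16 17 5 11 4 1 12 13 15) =(0 9 15)(1 12 5 11 4)(3 7 10 14 13)(16 17) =[9, 12, 2, 7, 1, 11, 6, 10, 8, 15, 14, 4, 5, 3, 13, 0, 17, 16]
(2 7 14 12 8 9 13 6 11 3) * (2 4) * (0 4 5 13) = [4, 1, 7, 5, 2, 13, 11, 14, 9, 0, 10, 3, 8, 6, 12] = (0 4 2 7 14 12 8 9)(3 5 13 6 11)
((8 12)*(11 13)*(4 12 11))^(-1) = ((4 12 8 11 13))^(-1) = (4 13 11 8 12)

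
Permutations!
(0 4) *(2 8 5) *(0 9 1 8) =(0 4 9 1 8 5 2) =[4, 8, 0, 3, 9, 2, 6, 7, 5, 1]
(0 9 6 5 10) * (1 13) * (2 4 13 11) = [9, 11, 4, 3, 13, 10, 5, 7, 8, 6, 0, 2, 12, 1] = (0 9 6 5 10)(1 11 2 4 13)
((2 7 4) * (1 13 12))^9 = ((1 13 12)(2 7 4))^9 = (13)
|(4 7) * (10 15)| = 2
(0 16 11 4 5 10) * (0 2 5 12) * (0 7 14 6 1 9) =(0 16 11 4 12 7 14 6 1 9)(2 5 10) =[16, 9, 5, 3, 12, 10, 1, 14, 8, 0, 2, 4, 7, 13, 6, 15, 11]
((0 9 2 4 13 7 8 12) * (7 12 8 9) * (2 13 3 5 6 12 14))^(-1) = ((0 7 9 13 14 2 4 3 5 6 12))^(-1) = (0 12 6 5 3 4 2 14 13 9 7)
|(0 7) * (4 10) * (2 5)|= 2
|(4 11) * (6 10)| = |(4 11)(6 10)| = 2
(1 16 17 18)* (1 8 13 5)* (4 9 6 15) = (1 16 17 18 8 13 5)(4 9 6 15) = [0, 16, 2, 3, 9, 1, 15, 7, 13, 6, 10, 11, 12, 5, 14, 4, 17, 18, 8]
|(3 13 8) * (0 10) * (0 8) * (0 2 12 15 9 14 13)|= |(0 10 8 3)(2 12 15 9 14 13)|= 12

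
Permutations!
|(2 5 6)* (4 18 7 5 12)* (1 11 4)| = 9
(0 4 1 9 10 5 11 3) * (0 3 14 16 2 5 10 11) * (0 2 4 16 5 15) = (0 16 4 1 9 11 14 5 2 15) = [16, 9, 15, 3, 1, 2, 6, 7, 8, 11, 10, 14, 12, 13, 5, 0, 4]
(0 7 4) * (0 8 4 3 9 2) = [7, 1, 0, 9, 8, 5, 6, 3, 4, 2] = (0 7 3 9 2)(4 8)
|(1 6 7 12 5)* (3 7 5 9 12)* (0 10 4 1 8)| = 14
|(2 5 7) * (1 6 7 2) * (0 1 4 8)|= |(0 1 6 7 4 8)(2 5)|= 6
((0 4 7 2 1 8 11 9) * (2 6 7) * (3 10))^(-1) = (0 9 11 8 1 2 4)(3 10)(6 7)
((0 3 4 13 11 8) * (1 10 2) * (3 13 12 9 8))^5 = ((0 13 11 3 4 12 9 8)(1 10 2))^5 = (0 12 11 8 4 13 9 3)(1 2 10)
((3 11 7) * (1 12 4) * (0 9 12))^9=(0 1 4 12 9)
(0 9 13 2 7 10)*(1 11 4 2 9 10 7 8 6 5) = [10, 11, 8, 3, 2, 1, 5, 7, 6, 13, 0, 4, 12, 9] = (0 10)(1 11 4 2 8 6 5)(9 13)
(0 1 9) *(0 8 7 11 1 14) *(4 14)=(0 4 14)(1 9 8 7 11)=[4, 9, 2, 3, 14, 5, 6, 11, 7, 8, 10, 1, 12, 13, 0]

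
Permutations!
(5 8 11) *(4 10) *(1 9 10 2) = [0, 9, 1, 3, 2, 8, 6, 7, 11, 10, 4, 5] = (1 9 10 4 2)(5 8 11)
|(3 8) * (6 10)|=|(3 8)(6 10)|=2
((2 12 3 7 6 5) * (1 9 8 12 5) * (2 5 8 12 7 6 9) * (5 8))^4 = ((1 2 5 8 7 9 12 3 6))^4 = (1 7 6 8 3 5 12 2 9)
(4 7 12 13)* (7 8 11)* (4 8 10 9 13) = (4 10 9 13 8 11 7 12) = [0, 1, 2, 3, 10, 5, 6, 12, 11, 13, 9, 7, 4, 8]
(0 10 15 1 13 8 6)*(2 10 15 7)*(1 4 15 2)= (0 2 10 7 1 13 8 6)(4 15)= [2, 13, 10, 3, 15, 5, 0, 1, 6, 9, 7, 11, 12, 8, 14, 4]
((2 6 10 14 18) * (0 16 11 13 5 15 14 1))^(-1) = ((0 16 11 13 5 15 14 18 2 6 10 1))^(-1) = (0 1 10 6 2 18 14 15 5 13 11 16)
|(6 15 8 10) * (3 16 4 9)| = 4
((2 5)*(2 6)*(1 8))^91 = (1 8)(2 5 6)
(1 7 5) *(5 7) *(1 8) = (1 5 8) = [0, 5, 2, 3, 4, 8, 6, 7, 1]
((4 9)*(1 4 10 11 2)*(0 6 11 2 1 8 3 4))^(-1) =(0 1 11 6)(2 10 9 4 3 8)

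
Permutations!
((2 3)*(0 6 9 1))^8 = (9)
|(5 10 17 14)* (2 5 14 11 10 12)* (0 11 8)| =15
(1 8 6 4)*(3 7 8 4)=(1 4)(3 7 8 6)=[0, 4, 2, 7, 1, 5, 3, 8, 6]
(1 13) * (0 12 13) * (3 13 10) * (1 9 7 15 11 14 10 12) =(0 1)(3 13 9 7 15 11 14 10) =[1, 0, 2, 13, 4, 5, 6, 15, 8, 7, 3, 14, 12, 9, 10, 11]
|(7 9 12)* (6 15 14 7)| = 6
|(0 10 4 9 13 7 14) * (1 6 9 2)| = 10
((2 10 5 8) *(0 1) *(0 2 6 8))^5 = (10)(6 8) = ((0 1 2 10 5)(6 8))^5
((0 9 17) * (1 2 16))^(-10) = ((0 9 17)(1 2 16))^(-10) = (0 17 9)(1 16 2)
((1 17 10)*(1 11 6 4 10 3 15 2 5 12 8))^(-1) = (1 8 12 5 2 15 3 17)(4 6 11 10)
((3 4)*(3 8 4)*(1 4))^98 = (1 8 4)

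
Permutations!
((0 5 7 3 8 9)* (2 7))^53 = (0 3 5 8 2 9 7)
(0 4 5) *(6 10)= (0 4 5)(6 10)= [4, 1, 2, 3, 5, 0, 10, 7, 8, 9, 6]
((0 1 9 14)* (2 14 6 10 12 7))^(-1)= ((0 1 9 6 10 12 7 2 14))^(-1)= (0 14 2 7 12 10 6 9 1)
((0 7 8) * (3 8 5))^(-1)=(0 8 3 5 7)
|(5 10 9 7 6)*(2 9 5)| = |(2 9 7 6)(5 10)| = 4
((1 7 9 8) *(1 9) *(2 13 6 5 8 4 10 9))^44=((1 7)(2 13 6 5 8)(4 10 9))^44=(2 8 5 6 13)(4 9 10)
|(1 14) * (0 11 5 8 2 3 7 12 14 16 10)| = |(0 11 5 8 2 3 7 12 14 1 16 10)| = 12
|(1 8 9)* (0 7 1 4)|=|(0 7 1 8 9 4)|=6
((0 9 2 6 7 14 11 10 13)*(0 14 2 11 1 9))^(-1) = ((1 9 11 10 13 14)(2 6 7))^(-1) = (1 14 13 10 11 9)(2 7 6)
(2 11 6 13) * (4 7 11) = [0, 1, 4, 3, 7, 5, 13, 11, 8, 9, 10, 6, 12, 2] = (2 4 7 11 6 13)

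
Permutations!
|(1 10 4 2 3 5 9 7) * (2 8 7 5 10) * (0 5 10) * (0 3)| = 9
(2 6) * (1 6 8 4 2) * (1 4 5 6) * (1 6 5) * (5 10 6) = (1 5 10 6 4 2 8) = [0, 5, 8, 3, 2, 10, 4, 7, 1, 9, 6]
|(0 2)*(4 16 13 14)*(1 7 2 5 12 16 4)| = 9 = |(0 5 12 16 13 14 1 7 2)|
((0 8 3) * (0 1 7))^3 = ((0 8 3 1 7))^3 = (0 1 8 7 3)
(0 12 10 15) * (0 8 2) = (0 12 10 15 8 2) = [12, 1, 0, 3, 4, 5, 6, 7, 2, 9, 15, 11, 10, 13, 14, 8]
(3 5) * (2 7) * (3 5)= (2 7)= [0, 1, 7, 3, 4, 5, 6, 2]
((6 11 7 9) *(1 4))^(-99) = ((1 4)(6 11 7 9))^(-99) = (1 4)(6 11 7 9)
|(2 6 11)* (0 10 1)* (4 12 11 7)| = |(0 10 1)(2 6 7 4 12 11)| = 6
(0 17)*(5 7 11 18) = (0 17)(5 7 11 18) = [17, 1, 2, 3, 4, 7, 6, 11, 8, 9, 10, 18, 12, 13, 14, 15, 16, 0, 5]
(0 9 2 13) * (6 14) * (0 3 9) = [0, 1, 13, 9, 4, 5, 14, 7, 8, 2, 10, 11, 12, 3, 6] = (2 13 3 9)(6 14)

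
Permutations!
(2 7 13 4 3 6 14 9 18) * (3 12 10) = [0, 1, 7, 6, 12, 5, 14, 13, 8, 18, 3, 11, 10, 4, 9, 15, 16, 17, 2] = (2 7 13 4 12 10 3 6 14 9 18)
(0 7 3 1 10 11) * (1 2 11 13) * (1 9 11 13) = (0 7 3 2 13 9 11)(1 10) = [7, 10, 13, 2, 4, 5, 6, 3, 8, 11, 1, 0, 12, 9]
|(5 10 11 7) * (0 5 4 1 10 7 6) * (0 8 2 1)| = |(0 5 7 4)(1 10 11 6 8 2)| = 12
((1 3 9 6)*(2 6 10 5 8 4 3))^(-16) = (1 6 2)(3 10 8)(4 9 5)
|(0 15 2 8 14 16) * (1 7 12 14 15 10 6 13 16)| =|(0 10 6 13 16)(1 7 12 14)(2 8 15)| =60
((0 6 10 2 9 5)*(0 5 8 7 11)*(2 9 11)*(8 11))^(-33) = ((0 6 10 9 11)(2 8 7))^(-33) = (0 10 11 6 9)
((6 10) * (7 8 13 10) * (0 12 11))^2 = (0 11 12)(6 8 10 7 13)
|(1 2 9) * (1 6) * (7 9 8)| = |(1 2 8 7 9 6)| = 6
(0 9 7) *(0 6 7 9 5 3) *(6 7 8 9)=[5, 1, 2, 0, 4, 3, 8, 7, 9, 6]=(0 5 3)(6 8 9)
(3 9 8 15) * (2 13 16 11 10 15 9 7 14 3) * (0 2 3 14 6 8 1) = [2, 0, 13, 7, 4, 5, 8, 6, 9, 1, 15, 10, 12, 16, 14, 3, 11] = (0 2 13 16 11 10 15 3 7 6 8 9 1)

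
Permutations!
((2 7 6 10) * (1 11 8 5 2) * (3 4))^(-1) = (1 10 6 7 2 5 8 11)(3 4)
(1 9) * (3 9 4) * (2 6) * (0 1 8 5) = (0 1 4 3 9 8 5)(2 6) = [1, 4, 6, 9, 3, 0, 2, 7, 5, 8]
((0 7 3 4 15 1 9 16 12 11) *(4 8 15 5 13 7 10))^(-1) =((0 10 4 5 13 7 3 8 15 1 9 16 12 11))^(-1) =(0 11 12 16 9 1 15 8 3 7 13 5 4 10)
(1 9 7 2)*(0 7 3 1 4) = [7, 9, 4, 1, 0, 5, 6, 2, 8, 3] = (0 7 2 4)(1 9 3)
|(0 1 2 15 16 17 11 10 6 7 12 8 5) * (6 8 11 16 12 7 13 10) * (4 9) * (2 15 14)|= 10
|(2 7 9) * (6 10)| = |(2 7 9)(6 10)| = 6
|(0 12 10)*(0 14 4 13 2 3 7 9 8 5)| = 12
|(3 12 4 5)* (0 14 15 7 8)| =20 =|(0 14 15 7 8)(3 12 4 5)|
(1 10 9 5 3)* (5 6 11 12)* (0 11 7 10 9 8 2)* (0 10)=[11, 9, 10, 1, 4, 3, 7, 0, 2, 6, 8, 12, 5]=(0 11 12 5 3 1 9 6 7)(2 10 8)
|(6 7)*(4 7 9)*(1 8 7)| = |(1 8 7 6 9 4)| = 6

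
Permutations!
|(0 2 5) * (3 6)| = |(0 2 5)(3 6)| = 6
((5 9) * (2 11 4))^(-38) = (2 11 4)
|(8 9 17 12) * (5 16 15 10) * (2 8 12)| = 4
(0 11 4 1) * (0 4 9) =(0 11 9)(1 4) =[11, 4, 2, 3, 1, 5, 6, 7, 8, 0, 10, 9]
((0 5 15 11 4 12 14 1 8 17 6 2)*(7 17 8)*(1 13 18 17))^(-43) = (0 12 6 11 18 5 14 2 4 17 15 13)(1 7)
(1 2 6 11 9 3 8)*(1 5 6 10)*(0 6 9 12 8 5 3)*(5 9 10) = (0 6 11 12 8 3 9)(1 2 5 10) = [6, 2, 5, 9, 4, 10, 11, 7, 3, 0, 1, 12, 8]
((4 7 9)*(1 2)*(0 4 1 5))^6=(0 5 2 1 9 7 4)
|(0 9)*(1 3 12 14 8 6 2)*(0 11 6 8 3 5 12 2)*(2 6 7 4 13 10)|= |(0 9 11 7 4 13 10 2 1 5 12 14 3 6)|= 14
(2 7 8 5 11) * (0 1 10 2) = (0 1 10 2 7 8 5 11) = [1, 10, 7, 3, 4, 11, 6, 8, 5, 9, 2, 0]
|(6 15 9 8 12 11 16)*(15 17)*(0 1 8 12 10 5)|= |(0 1 8 10 5)(6 17 15 9 12 11 16)|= 35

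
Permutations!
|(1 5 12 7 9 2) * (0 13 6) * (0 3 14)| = 30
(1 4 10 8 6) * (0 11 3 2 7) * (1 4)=(0 11 3 2 7)(4 10 8 6)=[11, 1, 7, 2, 10, 5, 4, 0, 6, 9, 8, 3]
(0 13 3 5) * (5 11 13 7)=(0 7 5)(3 11 13)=[7, 1, 2, 11, 4, 0, 6, 5, 8, 9, 10, 13, 12, 3]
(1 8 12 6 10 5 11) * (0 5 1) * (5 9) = (0 9 5 11)(1 8 12 6 10) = [9, 8, 2, 3, 4, 11, 10, 7, 12, 5, 1, 0, 6]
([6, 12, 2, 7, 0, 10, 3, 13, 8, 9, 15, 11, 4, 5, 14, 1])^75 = (0 12 15 5 7 6 4 1 10 13 3)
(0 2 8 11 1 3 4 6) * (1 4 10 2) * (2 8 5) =[1, 3, 5, 10, 6, 2, 0, 7, 11, 9, 8, 4] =(0 1 3 10 8 11 4 6)(2 5)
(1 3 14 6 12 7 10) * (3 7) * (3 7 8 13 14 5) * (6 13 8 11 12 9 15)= (1 11 12 7 10)(3 5)(6 9 15)(13 14)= [0, 11, 2, 5, 4, 3, 9, 10, 8, 15, 1, 12, 7, 14, 13, 6]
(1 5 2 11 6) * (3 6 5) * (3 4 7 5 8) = [0, 4, 11, 6, 7, 2, 1, 5, 3, 9, 10, 8] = (1 4 7 5 2 11 8 3 6)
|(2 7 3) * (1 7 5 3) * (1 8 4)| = 12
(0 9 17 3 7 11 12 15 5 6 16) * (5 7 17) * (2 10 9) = (0 2 10 9 5 6 16)(3 17)(7 11 12 15) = [2, 1, 10, 17, 4, 6, 16, 11, 8, 5, 9, 12, 15, 13, 14, 7, 0, 3]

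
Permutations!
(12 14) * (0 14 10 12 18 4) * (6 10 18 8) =[14, 1, 2, 3, 0, 5, 10, 7, 6, 9, 12, 11, 18, 13, 8, 15, 16, 17, 4] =(0 14 8 6 10 12 18 4)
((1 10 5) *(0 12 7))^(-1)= (0 7 12)(1 5 10)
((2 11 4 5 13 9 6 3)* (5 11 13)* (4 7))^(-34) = (2 13 9 6 3)(4 7 11)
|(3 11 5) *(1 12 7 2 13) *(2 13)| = 12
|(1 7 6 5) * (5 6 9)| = 4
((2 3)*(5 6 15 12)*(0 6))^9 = ((0 6 15 12 5)(2 3))^9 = (0 5 12 15 6)(2 3)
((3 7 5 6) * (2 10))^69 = ((2 10)(3 7 5 6))^69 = (2 10)(3 7 5 6)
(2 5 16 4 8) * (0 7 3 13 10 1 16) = (0 7 3 13 10 1 16 4 8 2 5) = [7, 16, 5, 13, 8, 0, 6, 3, 2, 9, 1, 11, 12, 10, 14, 15, 4]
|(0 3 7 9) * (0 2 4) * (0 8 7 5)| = 15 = |(0 3 5)(2 4 8 7 9)|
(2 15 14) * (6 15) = (2 6 15 14) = [0, 1, 6, 3, 4, 5, 15, 7, 8, 9, 10, 11, 12, 13, 2, 14]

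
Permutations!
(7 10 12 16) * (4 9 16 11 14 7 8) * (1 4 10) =(1 4 9 16 8 10 12 11 14 7) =[0, 4, 2, 3, 9, 5, 6, 1, 10, 16, 12, 14, 11, 13, 7, 15, 8]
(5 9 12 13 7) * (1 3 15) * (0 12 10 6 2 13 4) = (0 12 4)(1 3 15)(2 13 7 5 9 10 6) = [12, 3, 13, 15, 0, 9, 2, 5, 8, 10, 6, 11, 4, 7, 14, 1]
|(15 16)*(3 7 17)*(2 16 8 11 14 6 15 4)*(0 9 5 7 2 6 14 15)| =|(0 9 5 7 17 3 2 16 4 6)(8 11 15)| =30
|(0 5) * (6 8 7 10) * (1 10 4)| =6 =|(0 5)(1 10 6 8 7 4)|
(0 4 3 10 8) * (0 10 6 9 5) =(0 4 3 6 9 5)(8 10) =[4, 1, 2, 6, 3, 0, 9, 7, 10, 5, 8]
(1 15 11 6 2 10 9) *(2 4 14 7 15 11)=(1 11 6 4 14 7 15 2 10 9)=[0, 11, 10, 3, 14, 5, 4, 15, 8, 1, 9, 6, 12, 13, 7, 2]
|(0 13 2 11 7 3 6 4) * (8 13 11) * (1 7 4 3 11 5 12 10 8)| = 22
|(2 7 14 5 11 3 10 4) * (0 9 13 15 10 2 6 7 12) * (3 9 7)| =14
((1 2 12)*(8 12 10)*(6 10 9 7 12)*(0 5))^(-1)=(0 5)(1 12 7 9 2)(6 8 10)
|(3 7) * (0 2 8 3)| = 5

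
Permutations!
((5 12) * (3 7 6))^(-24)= ((3 7 6)(5 12))^(-24)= (12)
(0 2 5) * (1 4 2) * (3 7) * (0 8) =[1, 4, 5, 7, 2, 8, 6, 3, 0] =(0 1 4 2 5 8)(3 7)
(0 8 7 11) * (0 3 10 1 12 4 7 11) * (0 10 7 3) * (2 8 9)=[9, 12, 8, 7, 3, 5, 6, 10, 11, 2, 1, 0, 4]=(0 9 2 8 11)(1 12 4 3 7 10)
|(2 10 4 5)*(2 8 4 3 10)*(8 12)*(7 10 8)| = |(3 8 4 5 12 7 10)| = 7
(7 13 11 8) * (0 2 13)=(0 2 13 11 8 7)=[2, 1, 13, 3, 4, 5, 6, 0, 7, 9, 10, 8, 12, 11]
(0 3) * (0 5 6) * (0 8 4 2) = (0 3 5 6 8 4 2) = [3, 1, 0, 5, 2, 6, 8, 7, 4]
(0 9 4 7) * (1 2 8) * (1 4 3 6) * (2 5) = [9, 5, 8, 6, 7, 2, 1, 0, 4, 3] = (0 9 3 6 1 5 2 8 4 7)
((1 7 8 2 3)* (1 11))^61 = ((1 7 8 2 3 11))^61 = (1 7 8 2 3 11)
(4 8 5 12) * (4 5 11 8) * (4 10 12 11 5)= [0, 1, 2, 3, 10, 11, 6, 7, 5, 9, 12, 8, 4]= (4 10 12)(5 11 8)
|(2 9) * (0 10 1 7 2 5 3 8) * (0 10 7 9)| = 6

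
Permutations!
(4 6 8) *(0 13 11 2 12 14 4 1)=(0 13 11 2 12 14 4 6 8 1)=[13, 0, 12, 3, 6, 5, 8, 7, 1, 9, 10, 2, 14, 11, 4]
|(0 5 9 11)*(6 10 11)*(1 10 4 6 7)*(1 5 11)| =|(0 11)(1 10)(4 6)(5 9 7)| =6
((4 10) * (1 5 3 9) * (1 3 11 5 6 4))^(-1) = ((1 6 4 10)(3 9)(5 11))^(-1) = (1 10 4 6)(3 9)(5 11)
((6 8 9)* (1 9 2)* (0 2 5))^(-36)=(0 5 8 6 9 1 2)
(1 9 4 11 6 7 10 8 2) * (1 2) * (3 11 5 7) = (1 9 4 5 7 10 8)(3 11 6) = [0, 9, 2, 11, 5, 7, 3, 10, 1, 4, 8, 6]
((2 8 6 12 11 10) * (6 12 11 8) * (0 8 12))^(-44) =(12)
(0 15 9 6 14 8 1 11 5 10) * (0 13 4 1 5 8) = (0 15 9 6 14)(1 11 8 5 10 13 4) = [15, 11, 2, 3, 1, 10, 14, 7, 5, 6, 13, 8, 12, 4, 0, 9]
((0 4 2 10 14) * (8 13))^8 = (0 10 4 14 2)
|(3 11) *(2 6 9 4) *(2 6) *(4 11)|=|(3 4 6 9 11)|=5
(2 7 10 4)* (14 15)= [0, 1, 7, 3, 2, 5, 6, 10, 8, 9, 4, 11, 12, 13, 15, 14]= (2 7 10 4)(14 15)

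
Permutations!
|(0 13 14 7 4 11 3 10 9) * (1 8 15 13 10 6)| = |(0 10 9)(1 8 15 13 14 7 4 11 3 6)| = 30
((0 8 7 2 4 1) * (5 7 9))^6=(0 4 7 9)(1 2 5 8)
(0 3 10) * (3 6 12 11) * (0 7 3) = (0 6 12 11)(3 10 7) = [6, 1, 2, 10, 4, 5, 12, 3, 8, 9, 7, 0, 11]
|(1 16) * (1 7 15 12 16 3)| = 4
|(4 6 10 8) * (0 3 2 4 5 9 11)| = |(0 3 2 4 6 10 8 5 9 11)| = 10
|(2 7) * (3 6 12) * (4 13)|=6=|(2 7)(3 6 12)(4 13)|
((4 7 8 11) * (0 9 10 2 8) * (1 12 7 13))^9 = ((0 9 10 2 8 11 4 13 1 12 7))^9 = (0 12 13 11 2 9 7 1 4 8 10)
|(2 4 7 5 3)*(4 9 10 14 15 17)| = |(2 9 10 14 15 17 4 7 5 3)| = 10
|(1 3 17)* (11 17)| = 4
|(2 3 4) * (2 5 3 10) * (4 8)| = 4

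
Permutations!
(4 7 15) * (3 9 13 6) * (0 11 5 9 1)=(0 11 5 9 13 6 3 1)(4 7 15)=[11, 0, 2, 1, 7, 9, 3, 15, 8, 13, 10, 5, 12, 6, 14, 4]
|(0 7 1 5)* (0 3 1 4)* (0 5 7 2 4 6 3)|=|(0 2 4 5)(1 7 6 3)|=4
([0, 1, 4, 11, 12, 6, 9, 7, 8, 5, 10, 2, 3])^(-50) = (12)(5 6 9)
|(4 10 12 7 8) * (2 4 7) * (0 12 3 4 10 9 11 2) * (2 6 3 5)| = 30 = |(0 12)(2 10 5)(3 4 9 11 6)(7 8)|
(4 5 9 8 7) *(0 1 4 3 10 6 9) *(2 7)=(0 1 4 5)(2 7 3 10 6 9 8)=[1, 4, 7, 10, 5, 0, 9, 3, 2, 8, 6]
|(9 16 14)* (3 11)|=|(3 11)(9 16 14)|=6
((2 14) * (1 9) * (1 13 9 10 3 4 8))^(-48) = (14)(1 3 8 10 4)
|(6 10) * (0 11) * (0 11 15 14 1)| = 4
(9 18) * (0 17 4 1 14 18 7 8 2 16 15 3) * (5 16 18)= [17, 14, 18, 0, 1, 16, 6, 8, 2, 7, 10, 11, 12, 13, 5, 3, 15, 4, 9]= (0 17 4 1 14 5 16 15 3)(2 18 9 7 8)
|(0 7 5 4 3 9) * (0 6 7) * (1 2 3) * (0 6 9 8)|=|(9)(0 6 7 5 4 1 2 3 8)|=9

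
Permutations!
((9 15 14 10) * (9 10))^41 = (9 14 15)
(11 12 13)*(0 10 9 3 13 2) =(0 10 9 3 13 11 12 2) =[10, 1, 0, 13, 4, 5, 6, 7, 8, 3, 9, 12, 2, 11]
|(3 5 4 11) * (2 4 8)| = |(2 4 11 3 5 8)| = 6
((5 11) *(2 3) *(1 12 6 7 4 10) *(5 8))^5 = (1 10 4 7 6 12)(2 3)(5 8 11)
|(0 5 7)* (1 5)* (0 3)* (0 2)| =|(0 1 5 7 3 2)| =6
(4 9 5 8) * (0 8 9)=(0 8 4)(5 9)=[8, 1, 2, 3, 0, 9, 6, 7, 4, 5]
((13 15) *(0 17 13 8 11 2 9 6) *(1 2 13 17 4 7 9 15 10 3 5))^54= ((17)(0 4 7 9 6)(1 2 15 8 11 13 10 3 5))^54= (17)(0 6 9 7 4)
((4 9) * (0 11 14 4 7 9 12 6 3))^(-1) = (0 3 6 12 4 14 11)(7 9)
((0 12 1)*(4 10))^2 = (0 1 12)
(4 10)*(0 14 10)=(0 14 10 4)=[14, 1, 2, 3, 0, 5, 6, 7, 8, 9, 4, 11, 12, 13, 10]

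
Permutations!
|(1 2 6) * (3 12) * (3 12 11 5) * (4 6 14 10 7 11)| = 10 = |(1 2 14 10 7 11 5 3 4 6)|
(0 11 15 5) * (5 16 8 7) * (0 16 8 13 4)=[11, 1, 2, 3, 0, 16, 6, 5, 7, 9, 10, 15, 12, 4, 14, 8, 13]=(0 11 15 8 7 5 16 13 4)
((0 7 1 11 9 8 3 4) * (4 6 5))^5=((0 7 1 11 9 8 3 6 5 4))^5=(0 8)(1 6)(3 7)(4 9)(5 11)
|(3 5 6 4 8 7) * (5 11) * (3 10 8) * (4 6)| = |(3 11 5 4)(7 10 8)| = 12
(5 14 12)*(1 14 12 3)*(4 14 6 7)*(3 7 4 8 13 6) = (1 3)(4 14 7 8 13 6)(5 12) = [0, 3, 2, 1, 14, 12, 4, 8, 13, 9, 10, 11, 5, 6, 7]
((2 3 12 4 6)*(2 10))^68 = (2 12 6)(3 4 10)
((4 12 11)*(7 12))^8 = ((4 7 12 11))^8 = (12)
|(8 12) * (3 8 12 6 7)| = 4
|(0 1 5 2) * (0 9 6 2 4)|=|(0 1 5 4)(2 9 6)|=12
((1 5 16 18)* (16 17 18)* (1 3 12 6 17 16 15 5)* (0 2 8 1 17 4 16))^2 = (0 8 17 3 6 16 5 2 1 18 12 4 15)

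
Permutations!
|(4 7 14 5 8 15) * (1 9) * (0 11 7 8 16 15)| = 18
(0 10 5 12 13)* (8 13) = (0 10 5 12 8 13) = [10, 1, 2, 3, 4, 12, 6, 7, 13, 9, 5, 11, 8, 0]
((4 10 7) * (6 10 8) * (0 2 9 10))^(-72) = ((0 2 9 10 7 4 8 6))^(-72) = (10)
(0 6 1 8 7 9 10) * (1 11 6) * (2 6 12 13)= (0 1 8 7 9 10)(2 6 11 12 13)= [1, 8, 6, 3, 4, 5, 11, 9, 7, 10, 0, 12, 13, 2]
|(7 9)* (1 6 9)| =|(1 6 9 7)| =4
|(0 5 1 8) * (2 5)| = |(0 2 5 1 8)| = 5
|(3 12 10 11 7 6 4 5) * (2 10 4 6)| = |(2 10 11 7)(3 12 4 5)| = 4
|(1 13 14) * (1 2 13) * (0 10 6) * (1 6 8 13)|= 8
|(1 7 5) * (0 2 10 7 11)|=7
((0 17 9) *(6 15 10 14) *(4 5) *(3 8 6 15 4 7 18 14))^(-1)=((0 17 9)(3 8 6 4 5 7 18 14 15 10))^(-1)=(0 9 17)(3 10 15 14 18 7 5 4 6 8)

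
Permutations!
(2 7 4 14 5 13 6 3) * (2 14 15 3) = (2 7 4 15 3 14 5 13 6) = [0, 1, 7, 14, 15, 13, 2, 4, 8, 9, 10, 11, 12, 6, 5, 3]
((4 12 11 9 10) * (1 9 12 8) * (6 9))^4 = (12)(1 4 9)(6 8 10)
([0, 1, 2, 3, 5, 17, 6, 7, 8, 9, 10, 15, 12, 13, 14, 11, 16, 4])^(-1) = (4 17 5)(11 15)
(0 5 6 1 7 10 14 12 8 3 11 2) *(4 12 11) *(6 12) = (0 5 12 8 3 4 6 1 7 10 14 11 2) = [5, 7, 0, 4, 6, 12, 1, 10, 3, 9, 14, 2, 8, 13, 11]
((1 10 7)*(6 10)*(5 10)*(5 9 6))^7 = (1 7 10 5)(6 9) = ((1 5 10 7)(6 9))^7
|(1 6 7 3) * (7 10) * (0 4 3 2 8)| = |(0 4 3 1 6 10 7 2 8)| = 9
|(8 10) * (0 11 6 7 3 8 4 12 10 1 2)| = 24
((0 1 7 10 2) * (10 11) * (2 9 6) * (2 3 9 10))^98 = (0 11 1 2 7)(3 6 9)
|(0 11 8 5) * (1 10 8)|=6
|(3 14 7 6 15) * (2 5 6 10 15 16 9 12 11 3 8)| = |(2 5 6 16 9 12 11 3 14 7 10 15 8)| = 13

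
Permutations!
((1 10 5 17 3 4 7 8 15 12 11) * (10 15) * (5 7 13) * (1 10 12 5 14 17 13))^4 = ((1 15 5 13 14 17 3 4)(7 8 12 11 10))^4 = (1 14)(3 5)(4 13)(7 10 11 12 8)(15 17)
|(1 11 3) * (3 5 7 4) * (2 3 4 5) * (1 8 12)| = |(1 11 2 3 8 12)(5 7)| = 6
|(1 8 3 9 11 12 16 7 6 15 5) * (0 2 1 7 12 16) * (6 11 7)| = 30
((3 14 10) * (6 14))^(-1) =((3 6 14 10))^(-1) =(3 10 14 6)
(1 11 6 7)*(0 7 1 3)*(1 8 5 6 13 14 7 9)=(0 9 1 11 13 14 7 3)(5 6 8)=[9, 11, 2, 0, 4, 6, 8, 3, 5, 1, 10, 13, 12, 14, 7]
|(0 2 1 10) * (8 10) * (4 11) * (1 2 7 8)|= 4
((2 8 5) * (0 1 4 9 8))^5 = (0 5 9 1 2 8 4)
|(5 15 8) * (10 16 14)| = |(5 15 8)(10 16 14)| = 3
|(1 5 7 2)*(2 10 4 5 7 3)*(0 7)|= 8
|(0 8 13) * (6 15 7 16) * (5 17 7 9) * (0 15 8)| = 9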